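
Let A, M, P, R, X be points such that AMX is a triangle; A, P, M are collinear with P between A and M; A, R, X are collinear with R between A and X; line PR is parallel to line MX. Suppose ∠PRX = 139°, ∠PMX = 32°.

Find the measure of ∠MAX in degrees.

∠MAX = 107°

1. ∠ARP = 41°  [linear pair at R on AX]
2. ∠AMX = 32°  [P on ray MA]
3. ∠AXM = 41°  [PR∥MX, corresponding at R]
4. ∠MAX = 107°  [△AMX]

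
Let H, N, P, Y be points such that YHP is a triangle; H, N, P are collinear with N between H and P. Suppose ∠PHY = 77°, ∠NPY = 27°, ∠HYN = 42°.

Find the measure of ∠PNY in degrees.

1. ∠NHY = 77°  [N on ray HP]
2. ∠HNY = 61°  [△YHN]
3. ∠PNY = 119°  [linear pair at N on HP]

∠PNY = 119°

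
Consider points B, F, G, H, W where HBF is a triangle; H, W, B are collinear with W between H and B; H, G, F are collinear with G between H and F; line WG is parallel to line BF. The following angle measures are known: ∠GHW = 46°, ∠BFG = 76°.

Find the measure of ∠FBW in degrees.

1. ∠BHF = 46°  [W on HB, G on HF]
2. ∠BFH = 76°  [G on ray FH]
3. ∠FBH = 58°  [△HBF]
4. ∠FBW = 58°  [W on ray BH]

∠FBW = 58°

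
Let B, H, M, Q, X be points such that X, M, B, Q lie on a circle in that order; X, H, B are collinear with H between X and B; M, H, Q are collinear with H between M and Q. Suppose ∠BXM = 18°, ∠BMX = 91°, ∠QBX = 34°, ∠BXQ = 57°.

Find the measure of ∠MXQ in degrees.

∠MXQ = 75°

1. ∠MBX = 71°  [△XMB]
2. ∠QMX = 34°  [same arc XQ]
3. ∠MQX = 71°  [same arc XM]
4. ∠MXQ = 75°  [△XMQ]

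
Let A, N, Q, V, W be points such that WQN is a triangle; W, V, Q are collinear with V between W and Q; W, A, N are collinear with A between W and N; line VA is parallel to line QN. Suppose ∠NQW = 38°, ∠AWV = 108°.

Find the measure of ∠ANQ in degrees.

1. ∠AVW = 38°  [VA∥QN, corresponding at V]
2. ∠VAW = 34°  [△WVA]
3. ∠NAV = 146°  [linear pair at A on WN]
4. ∠ANQ = 34°  [VA∥QN, co-interior at N–A]

∠ANQ = 34°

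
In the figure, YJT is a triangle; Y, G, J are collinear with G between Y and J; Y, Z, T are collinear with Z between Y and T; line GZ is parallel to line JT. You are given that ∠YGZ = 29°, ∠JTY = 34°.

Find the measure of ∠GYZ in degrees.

∠GYZ = 117°

1. ∠TJY = 29°  [GZ∥JT, corresponding at G]
2. ∠JYT = 117°  [△YJT]
3. ∠GYZ = 117°  [G on YJ, Z on YT]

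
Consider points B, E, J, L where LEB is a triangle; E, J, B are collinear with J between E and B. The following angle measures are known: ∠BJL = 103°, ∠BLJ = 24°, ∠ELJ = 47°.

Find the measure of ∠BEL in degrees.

1. ∠EJL = 77°  [linear pair at J on EB]
2. ∠JEL = 56°  [△LEJ]
3. ∠BEL = 56°  [J on ray EB]

∠BEL = 56°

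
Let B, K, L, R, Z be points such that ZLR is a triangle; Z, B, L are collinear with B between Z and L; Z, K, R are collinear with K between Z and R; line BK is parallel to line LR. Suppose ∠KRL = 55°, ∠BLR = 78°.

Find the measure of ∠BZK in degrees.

1. ∠LRZ = 55°  [K on ray RZ]
2. ∠RLZ = 78°  [B on ray LZ]
3. ∠LZR = 47°  [△ZLR]
4. ∠BZK = 47°  [B on ZL, K on ZR]

∠BZK = 47°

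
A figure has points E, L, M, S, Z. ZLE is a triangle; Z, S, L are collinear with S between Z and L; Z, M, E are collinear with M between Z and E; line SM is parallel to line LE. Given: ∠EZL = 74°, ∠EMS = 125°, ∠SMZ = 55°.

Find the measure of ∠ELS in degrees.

∠ELS = 51°

1. ∠MZS = 74°  [S on ZL, M on ZE]
2. ∠MSZ = 51°  [△ZSM]
3. ∠LSM = 129°  [linear pair at S on ZL]
4. ∠ELS = 51°  [SM∥LE, co-interior at L–S]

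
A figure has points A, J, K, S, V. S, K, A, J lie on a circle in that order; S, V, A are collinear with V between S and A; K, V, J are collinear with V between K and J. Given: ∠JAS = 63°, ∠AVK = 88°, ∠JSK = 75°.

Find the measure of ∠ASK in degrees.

1. ∠JKS = 63°  [same arc SJ]
2. ∠KVS = 92°  [linear pair at V on SA]
3. ∠ASK = 25°  [△SVK]

∠ASK = 25°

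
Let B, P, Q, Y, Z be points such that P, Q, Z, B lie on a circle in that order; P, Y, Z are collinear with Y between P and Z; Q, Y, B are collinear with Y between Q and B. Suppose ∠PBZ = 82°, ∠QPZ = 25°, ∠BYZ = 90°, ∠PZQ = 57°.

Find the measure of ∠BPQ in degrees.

1. ∠PYQ = 90°  [vertical angles at Y]
2. ∠PBQ = 57°  [same arc PQ]
3. ∠BQP = 65°  [△PYQ]
4. ∠BPQ = 58°  [△PQB]

∠BPQ = 58°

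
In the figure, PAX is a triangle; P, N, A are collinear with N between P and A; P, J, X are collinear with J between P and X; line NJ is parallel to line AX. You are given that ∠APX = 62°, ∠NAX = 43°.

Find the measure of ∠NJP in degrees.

1. ∠PAX = 43°  [N on ray AP]
2. ∠AXP = 75°  [△PAX]
3. ∠NJP = 75°  [NJ∥AX, corresponding at J]

∠NJP = 75°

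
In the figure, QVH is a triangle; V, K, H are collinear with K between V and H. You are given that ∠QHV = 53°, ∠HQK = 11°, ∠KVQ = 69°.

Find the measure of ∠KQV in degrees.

∠KQV = 47°

1. ∠KHQ = 53°  [K on ray HV]
2. ∠HKQ = 116°  [△QKH]
3. ∠QKV = 64°  [linear pair at K on VH]
4. ∠KQV = 47°  [△QVK]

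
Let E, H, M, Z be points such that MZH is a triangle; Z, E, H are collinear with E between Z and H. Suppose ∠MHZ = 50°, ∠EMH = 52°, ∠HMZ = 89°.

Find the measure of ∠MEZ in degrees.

∠MEZ = 102°

1. ∠EHM = 50°  [E on ray HZ]
2. ∠HEM = 78°  [△MEH]
3. ∠MEZ = 102°  [linear pair at E on ZH]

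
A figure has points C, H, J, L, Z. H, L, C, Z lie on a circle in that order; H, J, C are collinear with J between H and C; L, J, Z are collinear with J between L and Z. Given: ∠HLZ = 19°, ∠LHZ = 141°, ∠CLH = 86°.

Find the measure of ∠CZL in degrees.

1. ∠HCZ = 19°  [same arc HZ]
2. ∠LCZ = 39°  [cyclic HLCZ, opposite ∠H+∠C]
3. ∠CZH = 94°  [cyclic HLCZ, opposite ∠L+∠Z]
4. ∠CHZ = 67°  [△HCZ]
5. ∠CLZ = 67°  [same arc CZ]
6. ∠CZL = 74°  [△LCZ]

∠CZL = 74°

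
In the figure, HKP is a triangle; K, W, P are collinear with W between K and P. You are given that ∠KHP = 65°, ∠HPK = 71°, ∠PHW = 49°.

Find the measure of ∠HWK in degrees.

1. ∠HPW = 71°  [W on ray PK]
2. ∠HWP = 60°  [△HWP]
3. ∠HWK = 120°  [linear pair at W on KP]

∠HWK = 120°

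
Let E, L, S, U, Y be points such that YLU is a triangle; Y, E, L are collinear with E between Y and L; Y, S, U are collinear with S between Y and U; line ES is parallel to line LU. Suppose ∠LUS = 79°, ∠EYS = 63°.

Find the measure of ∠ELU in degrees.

∠ELU = 38°

1. ∠LUY = 79°  [S on ray UY]
2. ∠LYU = 63°  [E on YL, S on YU]
3. ∠ULY = 38°  [△YLU]
4. ∠ELU = 38°  [E on ray LY]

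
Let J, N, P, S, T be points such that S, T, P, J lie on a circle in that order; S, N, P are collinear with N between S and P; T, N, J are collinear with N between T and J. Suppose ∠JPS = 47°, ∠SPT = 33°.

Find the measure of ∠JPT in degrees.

∠JPT = 80°

1. ∠JTS = 47°  [same arc SJ]
2. ∠SJT = 33°  [same arc ST]
3. ∠JST = 100°  [△STJ]
4. ∠JPT = 80°  [cyclic STPJ, opposite ∠S+∠P]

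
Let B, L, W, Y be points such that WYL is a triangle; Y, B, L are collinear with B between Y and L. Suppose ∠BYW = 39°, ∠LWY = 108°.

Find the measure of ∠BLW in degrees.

1. ∠LYW = 39°  [B on ray YL]
2. ∠WLY = 33°  [△WYL]
3. ∠BLW = 33°  [B on ray LY]

∠BLW = 33°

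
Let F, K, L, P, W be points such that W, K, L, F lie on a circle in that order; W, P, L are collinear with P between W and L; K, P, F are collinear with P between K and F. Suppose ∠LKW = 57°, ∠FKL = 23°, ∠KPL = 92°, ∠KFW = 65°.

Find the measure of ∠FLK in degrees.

1. ∠LFW = 123°  [cyclic WKLF, opposite ∠K+∠F]
2. ∠FWL = 23°  [same arc LF]
3. ∠FPW = 92°  [vertical angles at P]
4. ∠FLW = 34°  [△WLF]
5. ∠FPL = 88°  [linear pair at P on WL]
6. ∠KFL = 58°  [△LPF]
7. ∠FLK = 99°  [△KLF]

∠FLK = 99°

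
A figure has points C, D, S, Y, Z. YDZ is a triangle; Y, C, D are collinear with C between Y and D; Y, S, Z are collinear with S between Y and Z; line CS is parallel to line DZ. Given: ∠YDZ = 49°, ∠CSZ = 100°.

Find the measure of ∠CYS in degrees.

1. ∠SCY = 49°  [CS∥DZ, corresponding at C]
2. ∠CSY = 80°  [linear pair at S on YZ]
3. ∠CYS = 51°  [△YCS]

∠CYS = 51°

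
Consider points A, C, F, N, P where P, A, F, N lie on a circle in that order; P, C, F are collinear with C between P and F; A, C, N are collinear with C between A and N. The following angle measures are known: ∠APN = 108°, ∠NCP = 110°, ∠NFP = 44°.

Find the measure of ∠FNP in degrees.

1. ∠AFN = 72°  [cyclic PAFN, opposite ∠P+∠F]
2. ∠FCN = 70°  [linear pair at C on PF]
3. ∠ANF = 66°  [△FCN]
4. ∠FAN = 42°  [△AFN]
5. ∠FPN = 42°  [same arc FN]
6. ∠FNP = 94°  [△PFN]

∠FNP = 94°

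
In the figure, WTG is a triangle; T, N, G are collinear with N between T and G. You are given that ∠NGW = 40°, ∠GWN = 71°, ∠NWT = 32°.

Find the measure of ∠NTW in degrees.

∠NTW = 37°

1. ∠GNW = 69°  [△WNG]
2. ∠TNW = 111°  [linear pair at N on TG]
3. ∠NTW = 37°  [△WTN]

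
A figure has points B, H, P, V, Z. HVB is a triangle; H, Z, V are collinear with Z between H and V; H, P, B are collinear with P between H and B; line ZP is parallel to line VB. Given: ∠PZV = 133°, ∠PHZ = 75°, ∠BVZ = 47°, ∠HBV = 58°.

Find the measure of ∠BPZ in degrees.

1. ∠HZP = 47°  [linear pair at Z on HV]
2. ∠HPZ = 58°  [△HZP]
3. ∠BPZ = 122°  [linear pair at P on HB]

∠BPZ = 122°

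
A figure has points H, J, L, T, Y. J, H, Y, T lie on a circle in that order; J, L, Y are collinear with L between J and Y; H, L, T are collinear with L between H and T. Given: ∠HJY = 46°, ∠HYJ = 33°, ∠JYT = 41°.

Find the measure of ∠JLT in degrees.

∠JLT = 87°

1. ∠HTY = 46°  [same arc HY]
2. ∠TLY = 93°  [△YLT]
3. ∠JLT = 87°  [linear pair at L on JY]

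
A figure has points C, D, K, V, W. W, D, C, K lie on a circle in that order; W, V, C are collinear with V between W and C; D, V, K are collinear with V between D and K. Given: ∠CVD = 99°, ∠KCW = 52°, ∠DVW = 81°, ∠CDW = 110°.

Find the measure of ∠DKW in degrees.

1. ∠KDW = 52°  [same arc WK]
2. ∠CWD = 47°  [△WVD]
3. ∠DCW = 23°  [△WDC]
4. ∠DKW = 23°  [same arc WD]

∠DKW = 23°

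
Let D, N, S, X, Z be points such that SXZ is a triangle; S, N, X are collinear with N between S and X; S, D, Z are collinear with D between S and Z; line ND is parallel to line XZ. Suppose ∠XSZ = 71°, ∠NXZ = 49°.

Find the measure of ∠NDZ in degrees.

∠NDZ = 120°

1. ∠SXZ = 49°  [N on ray XS]
2. ∠SZX = 60°  [△SXZ]
3. ∠NDS = 60°  [ND∥XZ, corresponding at D]
4. ∠NDZ = 120°  [linear pair at D on SZ]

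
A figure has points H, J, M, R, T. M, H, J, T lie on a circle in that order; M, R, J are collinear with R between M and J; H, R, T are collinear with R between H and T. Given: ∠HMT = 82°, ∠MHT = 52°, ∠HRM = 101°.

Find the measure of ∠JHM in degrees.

1. ∠HTM = 46°  [△MHT]
2. ∠HMJ = 27°  [△MRH]
3. ∠HJM = 46°  [same arc MH]
4. ∠JHM = 107°  [△MHJ]

∠JHM = 107°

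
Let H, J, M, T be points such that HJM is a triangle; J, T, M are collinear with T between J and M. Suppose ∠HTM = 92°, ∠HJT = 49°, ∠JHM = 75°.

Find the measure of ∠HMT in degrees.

∠HMT = 56°

1. ∠HJM = 49°  [T on ray JM]
2. ∠HMJ = 56°  [△HJM]
3. ∠HMT = 56°  [T on ray MJ]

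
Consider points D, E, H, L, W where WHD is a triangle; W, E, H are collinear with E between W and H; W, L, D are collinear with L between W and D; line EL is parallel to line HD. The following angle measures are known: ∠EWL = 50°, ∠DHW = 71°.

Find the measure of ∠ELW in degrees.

∠ELW = 59°

1. ∠DWH = 50°  [E on WH, L on WD]
2. ∠HDW = 59°  [△WHD]
3. ∠ELW = 59°  [EL∥HD, corresponding at L]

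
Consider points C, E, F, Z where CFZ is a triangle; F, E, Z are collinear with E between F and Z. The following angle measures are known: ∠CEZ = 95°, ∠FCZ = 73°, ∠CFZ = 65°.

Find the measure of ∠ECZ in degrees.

∠ECZ = 43°

1. ∠CZF = 42°  [△CFZ]
2. ∠CZE = 42°  [E on ray ZF]
3. ∠ECZ = 43°  [△CEZ]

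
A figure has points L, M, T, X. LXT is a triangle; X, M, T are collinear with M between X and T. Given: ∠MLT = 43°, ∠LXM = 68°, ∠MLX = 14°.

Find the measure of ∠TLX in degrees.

1. ∠LMX = 98°  [△LXM]
2. ∠LXT = 68°  [M on ray XT]
3. ∠LMT = 82°  [linear pair at M on XT]
4. ∠LTM = 55°  [△LMT]
5. ∠LTX = 55°  [M on ray TX]
6. ∠TLX = 57°  [△LXT]

∠TLX = 57°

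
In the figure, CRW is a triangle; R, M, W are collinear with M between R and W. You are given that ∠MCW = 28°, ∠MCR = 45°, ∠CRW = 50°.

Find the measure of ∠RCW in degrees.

1. ∠CRM = 50°  [M on ray RW]
2. ∠CMR = 85°  [△CRM]
3. ∠CMW = 95°  [linear pair at M on RW]
4. ∠CWM = 57°  [△CMW]
5. ∠CWR = 57°  [M on ray WR]
6. ∠RCW = 73°  [△CRW]

∠RCW = 73°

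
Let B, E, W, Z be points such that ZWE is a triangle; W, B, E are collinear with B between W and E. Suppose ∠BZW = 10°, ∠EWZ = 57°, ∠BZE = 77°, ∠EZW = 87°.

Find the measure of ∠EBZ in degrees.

∠EBZ = 67°

1. ∠WEZ = 36°  [△ZWE]
2. ∠BEZ = 36°  [B on ray EW]
3. ∠EBZ = 67°  [△ZBE]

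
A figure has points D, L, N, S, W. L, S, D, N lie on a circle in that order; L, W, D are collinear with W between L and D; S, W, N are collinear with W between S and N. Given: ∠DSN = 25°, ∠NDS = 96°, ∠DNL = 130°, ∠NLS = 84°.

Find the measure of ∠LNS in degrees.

∠LNS = 71°

1. ∠DNS = 59°  [△SDN]
2. ∠DSL = 50°  [cyclic LSDN, opposite ∠S+∠N]
3. ∠DLS = 59°  [same arc SD]
4. ∠LDS = 71°  [△LSD]
5. ∠LNS = 71°  [same arc LS]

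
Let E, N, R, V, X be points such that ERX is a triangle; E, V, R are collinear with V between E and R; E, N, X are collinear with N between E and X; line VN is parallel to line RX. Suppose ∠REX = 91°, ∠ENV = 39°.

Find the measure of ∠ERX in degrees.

∠ERX = 50°

1. ∠NEV = 91°  [V on ER, N on EX]
2. ∠EVN = 50°  [△EVN]
3. ∠ERX = 50°  [VN∥RX, corresponding at V]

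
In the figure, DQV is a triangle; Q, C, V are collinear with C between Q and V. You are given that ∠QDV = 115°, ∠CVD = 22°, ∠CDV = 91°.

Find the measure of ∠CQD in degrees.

∠CQD = 43°

1. ∠DVQ = 22°  [C on ray VQ]
2. ∠DQV = 43°  [△DQV]
3. ∠CQD = 43°  [C on ray QV]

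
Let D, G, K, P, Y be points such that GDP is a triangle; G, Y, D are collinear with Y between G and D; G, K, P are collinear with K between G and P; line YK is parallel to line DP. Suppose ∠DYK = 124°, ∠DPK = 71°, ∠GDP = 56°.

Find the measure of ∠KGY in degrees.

1. ∠DPG = 71°  [K on ray PG]
2. ∠DGP = 53°  [△GDP]
3. ∠KGY = 53°  [Y on GD, K on GP]

∠KGY = 53°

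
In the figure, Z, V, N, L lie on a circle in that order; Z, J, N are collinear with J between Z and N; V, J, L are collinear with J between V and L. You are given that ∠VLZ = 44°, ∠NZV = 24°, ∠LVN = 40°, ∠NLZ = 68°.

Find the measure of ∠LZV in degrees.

1. ∠NLV = 24°  [same arc VN]
2. ∠LNV = 116°  [△VNL]
3. ∠LZV = 64°  [cyclic ZVNL, opposite ∠Z+∠N]

∠LZV = 64°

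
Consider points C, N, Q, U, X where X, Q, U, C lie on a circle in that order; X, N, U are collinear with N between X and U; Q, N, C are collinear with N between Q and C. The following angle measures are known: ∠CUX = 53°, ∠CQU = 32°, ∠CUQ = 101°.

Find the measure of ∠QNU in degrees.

1. ∠CQX = 53°  [same arc XC]
2. ∠CXU = 32°  [same arc UC]
3. ∠CXQ = 79°  [cyclic XQUC, opposite ∠X+∠U]
4. ∠QCX = 48°  [△XQC]
5. ∠CNX = 100°  [△XNC]
6. ∠QNU = 100°  [vertical angles at N]

∠QNU = 100°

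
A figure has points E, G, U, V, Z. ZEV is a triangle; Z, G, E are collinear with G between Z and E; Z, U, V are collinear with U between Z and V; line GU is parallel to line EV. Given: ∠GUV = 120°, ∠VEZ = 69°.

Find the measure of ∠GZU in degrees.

∠GZU = 51°

1. ∠GUZ = 60°  [linear pair at U on ZV]
2. ∠UGZ = 69°  [GU∥EV, corresponding at G]
3. ∠GZU = 51°  [△ZGU]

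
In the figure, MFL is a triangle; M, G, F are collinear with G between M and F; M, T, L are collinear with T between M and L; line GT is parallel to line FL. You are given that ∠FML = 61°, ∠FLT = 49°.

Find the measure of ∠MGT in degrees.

∠MGT = 70°

1. ∠FLM = 49°  [T on ray LM]
2. ∠LFM = 70°  [△MFL]
3. ∠MGT = 70°  [GT∥FL, corresponding at G]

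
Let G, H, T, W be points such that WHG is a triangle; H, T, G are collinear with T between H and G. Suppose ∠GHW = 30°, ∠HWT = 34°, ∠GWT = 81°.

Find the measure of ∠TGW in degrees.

∠TGW = 35°

1. ∠THW = 30°  [T on ray HG]
2. ∠HTW = 116°  [△WHT]
3. ∠GTW = 64°  [linear pair at T on HG]
4. ∠TGW = 35°  [△WTG]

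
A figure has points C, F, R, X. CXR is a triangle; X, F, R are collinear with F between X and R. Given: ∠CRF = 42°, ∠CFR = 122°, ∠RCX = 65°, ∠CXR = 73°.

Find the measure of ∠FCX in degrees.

1. ∠CFX = 58°  [linear pair at F on XR]
2. ∠CXF = 73°  [F on ray XR]
3. ∠FCX = 49°  [△CXF]

∠FCX = 49°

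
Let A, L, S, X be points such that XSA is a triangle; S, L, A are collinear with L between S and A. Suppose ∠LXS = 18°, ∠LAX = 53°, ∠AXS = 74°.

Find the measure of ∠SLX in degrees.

∠SLX = 109°

1. ∠SAX = 53°  [L on ray AS]
2. ∠ASX = 53°  [△XSA]
3. ∠LSX = 53°  [L on ray SA]
4. ∠SLX = 109°  [△XSL]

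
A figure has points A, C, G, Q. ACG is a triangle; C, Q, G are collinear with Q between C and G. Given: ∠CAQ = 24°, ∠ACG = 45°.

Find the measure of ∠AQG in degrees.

∠AQG = 69°

1. ∠ACQ = 45°  [Q on ray CG]
2. ∠AQC = 111°  [△ACQ]
3. ∠AQG = 69°  [linear pair at Q on CG]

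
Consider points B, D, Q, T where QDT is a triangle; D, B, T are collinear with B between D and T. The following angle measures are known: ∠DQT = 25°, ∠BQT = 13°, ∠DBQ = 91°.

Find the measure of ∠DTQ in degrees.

∠DTQ = 78°

1. ∠QBT = 89°  [linear pair at B on DT]
2. ∠BTQ = 78°  [△QBT]
3. ∠DTQ = 78°  [B on ray TD]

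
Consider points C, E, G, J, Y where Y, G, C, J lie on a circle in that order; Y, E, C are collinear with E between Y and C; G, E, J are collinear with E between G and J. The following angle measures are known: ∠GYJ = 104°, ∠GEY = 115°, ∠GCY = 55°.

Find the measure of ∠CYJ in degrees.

∠CYJ = 60°

1. ∠CEJ = 115°  [vertical angles at E]
2. ∠GJY = 55°  [same arc YG]
3. ∠JEY = 65°  [linear pair at E on YC]
4. ∠CYJ = 60°  [△YEJ]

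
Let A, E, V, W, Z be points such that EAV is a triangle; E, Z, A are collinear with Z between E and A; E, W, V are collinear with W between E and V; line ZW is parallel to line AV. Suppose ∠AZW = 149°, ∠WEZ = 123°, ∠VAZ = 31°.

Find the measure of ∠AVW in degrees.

∠AVW = 26°

1. ∠EZW = 31°  [linear pair at Z on EA]
2. ∠EWZ = 26°  [△EZW]
3. ∠VWZ = 154°  [linear pair at W on EV]
4. ∠AVW = 26°  [ZW∥AV, co-interior at V–W]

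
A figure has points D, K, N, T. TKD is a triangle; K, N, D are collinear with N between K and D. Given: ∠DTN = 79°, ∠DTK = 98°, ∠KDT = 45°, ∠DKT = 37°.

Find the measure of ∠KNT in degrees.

∠KNT = 124°

1. ∠NDT = 45°  [N on ray DK]
2. ∠DNT = 56°  [△TND]
3. ∠KNT = 124°  [linear pair at N on KD]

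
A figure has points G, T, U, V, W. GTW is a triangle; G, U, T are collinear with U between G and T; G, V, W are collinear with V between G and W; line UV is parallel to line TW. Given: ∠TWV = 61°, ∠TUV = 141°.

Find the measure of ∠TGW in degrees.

1. ∠GWT = 61°  [V on ray WG]
2. ∠GUV = 39°  [linear pair at U on GT]
3. ∠GVU = 61°  [UV∥TW, corresponding at V]
4. ∠UGV = 80°  [△GUV]
5. ∠TGW = 80°  [U on GT, V on GW]

∠TGW = 80°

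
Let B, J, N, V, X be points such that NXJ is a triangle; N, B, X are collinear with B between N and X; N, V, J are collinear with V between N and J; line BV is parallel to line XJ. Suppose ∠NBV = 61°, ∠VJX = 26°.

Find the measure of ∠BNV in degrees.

∠BNV = 93°

1. ∠JXN = 61°  [BV∥XJ, corresponding at B]
2. ∠NJX = 26°  [V on ray JN]
3. ∠JNX = 93°  [△NXJ]
4. ∠BNV = 93°  [B on NX, V on NJ]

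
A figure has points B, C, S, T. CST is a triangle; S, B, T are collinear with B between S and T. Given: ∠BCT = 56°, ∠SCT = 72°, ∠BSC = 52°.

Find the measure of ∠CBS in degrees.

∠CBS = 112°

1. ∠CST = 52°  [B on ray ST]
2. ∠CTS = 56°  [△CST]
3. ∠BTC = 56°  [B on ray TS]
4. ∠CBT = 68°  [△CBT]
5. ∠CBS = 112°  [linear pair at B on ST]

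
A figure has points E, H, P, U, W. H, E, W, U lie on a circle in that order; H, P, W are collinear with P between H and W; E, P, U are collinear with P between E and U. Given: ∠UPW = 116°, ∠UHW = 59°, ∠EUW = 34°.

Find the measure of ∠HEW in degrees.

∠HEW = 89°

1. ∠HWU = 30°  [△WPU]
2. ∠HUW = 91°  [△HWU]
3. ∠HEW = 89°  [cyclic HEWU, opposite ∠E+∠U]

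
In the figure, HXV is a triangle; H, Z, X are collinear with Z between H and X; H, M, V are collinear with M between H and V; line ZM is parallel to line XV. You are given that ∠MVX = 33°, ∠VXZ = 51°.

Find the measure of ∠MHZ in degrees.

1. ∠HVX = 33°  [M on ray VH]
2. ∠HXV = 51°  [Z on ray XH]
3. ∠VHX = 96°  [△HXV]
4. ∠MHZ = 96°  [Z on HX, M on HV]

∠MHZ = 96°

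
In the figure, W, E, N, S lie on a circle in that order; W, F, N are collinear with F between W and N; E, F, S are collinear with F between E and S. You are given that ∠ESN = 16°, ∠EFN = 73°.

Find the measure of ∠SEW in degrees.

1. ∠EWN = 16°  [same arc EN]
2. ∠EFW = 107°  [linear pair at F on WN]
3. ∠SEW = 57°  [△WFE]

∠SEW = 57°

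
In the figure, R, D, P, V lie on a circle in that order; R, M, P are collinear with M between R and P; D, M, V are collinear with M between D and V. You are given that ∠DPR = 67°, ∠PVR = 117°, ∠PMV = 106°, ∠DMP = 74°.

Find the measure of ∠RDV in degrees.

∠RDV = 24°

1. ∠PDR = 63°  [cyclic RDPV, opposite ∠D+∠V]
2. ∠DMR = 106°  [vertical angles at M]
3. ∠DRP = 50°  [△RDP]
4. ∠RDV = 24°  [△RMD]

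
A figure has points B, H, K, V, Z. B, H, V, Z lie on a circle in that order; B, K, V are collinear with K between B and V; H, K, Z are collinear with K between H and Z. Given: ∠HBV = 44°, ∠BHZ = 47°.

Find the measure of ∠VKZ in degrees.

∠VKZ = 89°

1. ∠HZV = 44°  [same arc HV]
2. ∠BVZ = 47°  [same arc BZ]
3. ∠VKZ = 89°  [△VKZ]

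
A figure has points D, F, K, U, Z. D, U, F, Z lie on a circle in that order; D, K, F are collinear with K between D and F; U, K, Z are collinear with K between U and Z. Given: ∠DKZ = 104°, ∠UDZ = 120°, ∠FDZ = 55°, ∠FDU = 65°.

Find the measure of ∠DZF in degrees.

∠DZF = 86°

1. ∠FKZ = 76°  [linear pair at K on DF]
2. ∠FZU = 65°  [same arc UF]
3. ∠DFZ = 39°  [△FKZ]
4. ∠DZF = 86°  [△DFZ]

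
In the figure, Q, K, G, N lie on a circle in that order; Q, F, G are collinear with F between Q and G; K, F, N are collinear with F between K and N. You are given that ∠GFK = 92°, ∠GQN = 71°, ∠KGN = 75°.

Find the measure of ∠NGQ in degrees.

1. ∠NFQ = 92°  [vertical angles at F]
2. ∠GKN = 71°  [same arc GN]
3. ∠GNK = 34°  [△KGN]
4. ∠GFN = 88°  [linear pair at F on QG]
5. ∠NGQ = 58°  [△GFN]

∠NGQ = 58°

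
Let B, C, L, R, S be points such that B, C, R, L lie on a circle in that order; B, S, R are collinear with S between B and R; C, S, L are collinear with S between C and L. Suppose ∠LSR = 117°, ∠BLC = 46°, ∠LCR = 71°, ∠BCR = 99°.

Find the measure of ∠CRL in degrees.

∠CRL = 74°

1. ∠BRC = 46°  [same arc BC]
2. ∠CBR = 35°  [△BCR]
3. ∠CLR = 35°  [same arc CR]
4. ∠CRL = 74°  [△CRL]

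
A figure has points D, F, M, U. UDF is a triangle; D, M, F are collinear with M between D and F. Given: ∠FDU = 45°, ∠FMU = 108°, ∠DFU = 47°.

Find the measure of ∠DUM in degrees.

1. ∠MDU = 45°  [M on ray DF]
2. ∠DMU = 72°  [linear pair at M on DF]
3. ∠DUM = 63°  [△UDM]

∠DUM = 63°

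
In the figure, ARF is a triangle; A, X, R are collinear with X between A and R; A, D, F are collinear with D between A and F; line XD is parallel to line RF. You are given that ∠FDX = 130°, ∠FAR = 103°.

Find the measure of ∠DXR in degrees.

∠DXR = 153°

1. ∠ADX = 50°  [linear pair at D on AF]
2. ∠DAX = 103°  [X on AR, D on AF]
3. ∠AXD = 27°  [△AXD]
4. ∠DXR = 153°  [linear pair at X on AR]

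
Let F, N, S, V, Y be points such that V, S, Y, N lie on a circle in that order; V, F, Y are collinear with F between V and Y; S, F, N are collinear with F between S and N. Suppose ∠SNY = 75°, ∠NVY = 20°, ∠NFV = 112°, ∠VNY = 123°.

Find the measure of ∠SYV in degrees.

∠SYV = 48°

1. ∠SVY = 75°  [same arc SY]
2. ∠VSY = 57°  [cyclic VSYN, opposite ∠S+∠N]
3. ∠SYV = 48°  [△VSY]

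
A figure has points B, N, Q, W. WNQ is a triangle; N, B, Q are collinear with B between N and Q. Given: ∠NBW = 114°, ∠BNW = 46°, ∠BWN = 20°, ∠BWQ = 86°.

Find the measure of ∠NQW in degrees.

1. ∠QBW = 66°  [linear pair at B on NQ]
2. ∠BQW = 28°  [△WBQ]
3. ∠NQW = 28°  [B on ray QN]

∠NQW = 28°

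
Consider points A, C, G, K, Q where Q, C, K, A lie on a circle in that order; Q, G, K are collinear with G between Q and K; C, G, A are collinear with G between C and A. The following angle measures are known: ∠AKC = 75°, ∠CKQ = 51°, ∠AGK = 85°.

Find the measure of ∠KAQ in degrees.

1. ∠AQC = 105°  [cyclic QCKA, opposite ∠Q+∠K]
2. ∠CAQ = 51°  [same arc QC]
3. ∠AGQ = 95°  [linear pair at G on QK]
4. ∠ACQ = 24°  [△QCA]
5. ∠AQK = 34°  [△QGA]
6. ∠AKQ = 24°  [same arc QA]
7. ∠KAQ = 122°  [△QKA]

∠KAQ = 122°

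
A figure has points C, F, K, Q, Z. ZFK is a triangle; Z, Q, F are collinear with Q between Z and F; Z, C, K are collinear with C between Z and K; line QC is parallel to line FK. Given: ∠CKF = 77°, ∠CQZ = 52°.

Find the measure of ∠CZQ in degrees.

∠CZQ = 51°

1. ∠FKZ = 77°  [C on ray KZ]
2. ∠KFZ = 52°  [QC∥FK, corresponding at Q]
3. ∠FZK = 51°  [△ZFK]
4. ∠CZQ = 51°  [Q on ZF, C on ZK]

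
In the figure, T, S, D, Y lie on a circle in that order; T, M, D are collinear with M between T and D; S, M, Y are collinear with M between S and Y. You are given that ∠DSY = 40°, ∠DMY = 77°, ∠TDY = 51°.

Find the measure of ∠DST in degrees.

∠DST = 91°

1. ∠DTY = 40°  [same arc DY]
2. ∠DYT = 89°  [△TDY]
3. ∠DST = 91°  [cyclic TSDY, opposite ∠S+∠Y]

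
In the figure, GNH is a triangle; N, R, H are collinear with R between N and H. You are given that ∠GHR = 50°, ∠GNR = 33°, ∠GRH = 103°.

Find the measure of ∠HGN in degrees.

∠HGN = 97°

1. ∠GHN = 50°  [R on ray HN]
2. ∠GNH = 33°  [R on ray NH]
3. ∠HGN = 97°  [△GNH]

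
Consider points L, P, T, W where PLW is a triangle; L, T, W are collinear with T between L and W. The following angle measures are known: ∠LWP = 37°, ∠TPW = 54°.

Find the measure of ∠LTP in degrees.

∠LTP = 91°

1. ∠PWT = 37°  [T on ray WL]
2. ∠PTW = 89°  [△PTW]
3. ∠LTP = 91°  [linear pair at T on LW]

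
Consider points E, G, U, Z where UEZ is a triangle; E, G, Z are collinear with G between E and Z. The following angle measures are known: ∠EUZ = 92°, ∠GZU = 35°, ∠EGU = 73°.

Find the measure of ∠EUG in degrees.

1. ∠EZU = 35°  [G on ray ZE]
2. ∠UEZ = 53°  [△UEZ]
3. ∠GEU = 53°  [G on ray EZ]
4. ∠EUG = 54°  [△UEG]

∠EUG = 54°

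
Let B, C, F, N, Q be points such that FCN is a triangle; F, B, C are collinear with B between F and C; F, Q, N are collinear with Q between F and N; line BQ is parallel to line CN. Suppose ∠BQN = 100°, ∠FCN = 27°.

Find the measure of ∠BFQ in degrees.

∠BFQ = 73°

1. ∠BQF = 80°  [linear pair at Q on FN]
2. ∠FBQ = 27°  [BQ∥CN, corresponding at B]
3. ∠BFQ = 73°  [△FBQ]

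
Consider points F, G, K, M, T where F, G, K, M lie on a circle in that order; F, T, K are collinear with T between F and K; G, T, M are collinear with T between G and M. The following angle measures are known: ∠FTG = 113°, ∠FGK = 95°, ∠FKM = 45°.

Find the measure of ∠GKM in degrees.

∠GKM = 108°

1. ∠KTM = 113°  [vertical angles at T]
2. ∠FMK = 85°  [cyclic FGKM, opposite ∠G+∠M]
3. ∠KFM = 50°  [△FKM]
4. ∠GMK = 22°  [△KTM]
5. ∠KGM = 50°  [same arc KM]
6. ∠GKM = 108°  [△GKM]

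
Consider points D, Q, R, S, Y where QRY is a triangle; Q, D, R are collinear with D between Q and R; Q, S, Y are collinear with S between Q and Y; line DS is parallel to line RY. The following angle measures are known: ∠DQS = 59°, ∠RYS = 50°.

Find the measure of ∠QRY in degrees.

1. ∠RQY = 59°  [D on QR, S on QY]
2. ∠QYR = 50°  [S on ray YQ]
3. ∠QRY = 71°  [△QRY]

∠QRY = 71°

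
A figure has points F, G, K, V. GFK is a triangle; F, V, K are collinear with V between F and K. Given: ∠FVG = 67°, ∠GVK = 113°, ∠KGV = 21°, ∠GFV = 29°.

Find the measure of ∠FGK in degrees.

1. ∠GKV = 46°  [△GVK]
2. ∠GFK = 29°  [V on ray FK]
3. ∠FKG = 46°  [V on ray KF]
4. ∠FGK = 105°  [△GFK]

∠FGK = 105°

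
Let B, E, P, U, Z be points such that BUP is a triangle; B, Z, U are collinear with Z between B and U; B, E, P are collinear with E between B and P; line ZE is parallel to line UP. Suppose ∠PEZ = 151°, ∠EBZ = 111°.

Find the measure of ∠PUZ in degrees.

1. ∠BEZ = 29°  [linear pair at E on BP]
2. ∠BZE = 40°  [△BZE]
3. ∠EZU = 140°  [linear pair at Z on BU]
4. ∠PUZ = 40°  [ZE∥UP, co-interior at U–Z]

∠PUZ = 40°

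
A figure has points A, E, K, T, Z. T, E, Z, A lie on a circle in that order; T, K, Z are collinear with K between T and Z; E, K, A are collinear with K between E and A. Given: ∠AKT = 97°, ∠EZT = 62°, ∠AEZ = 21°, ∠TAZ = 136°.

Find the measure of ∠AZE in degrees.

∠AZE = 85°

1. ∠AKZ = 83°  [linear pair at K on TZ]
2. ∠ATZ = 21°  [same arc ZA]
3. ∠AZT = 23°  [△TZA]
4. ∠EAZ = 74°  [△ZKA]
5. ∠AZE = 85°  [△EZA]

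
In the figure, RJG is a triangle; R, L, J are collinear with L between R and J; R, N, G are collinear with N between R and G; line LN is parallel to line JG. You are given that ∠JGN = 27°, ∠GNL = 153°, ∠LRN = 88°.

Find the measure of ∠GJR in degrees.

∠GJR = 65°

1. ∠JGR = 27°  [N on ray GR]
2. ∠GRJ = 88°  [L on RJ, N on RG]
3. ∠GJR = 65°  [△RJG]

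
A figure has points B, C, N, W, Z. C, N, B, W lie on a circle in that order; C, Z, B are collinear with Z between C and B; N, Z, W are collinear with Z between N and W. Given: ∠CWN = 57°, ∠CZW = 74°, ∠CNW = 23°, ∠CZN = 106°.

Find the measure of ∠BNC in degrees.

1. ∠CBN = 57°  [same arc CN]
2. ∠BCN = 51°  [△CZN]
3. ∠BNC = 72°  [△CNB]

∠BNC = 72°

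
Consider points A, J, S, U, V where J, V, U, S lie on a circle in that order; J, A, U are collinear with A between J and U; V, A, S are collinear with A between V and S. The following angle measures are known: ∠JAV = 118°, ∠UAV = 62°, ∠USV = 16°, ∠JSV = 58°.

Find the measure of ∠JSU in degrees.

1. ∠SAU = 118°  [vertical angles at A]
2. ∠JAS = 62°  [vertical angles at A]
3. ∠JUS = 46°  [△UAS]
4. ∠SJU = 60°  [△JAS]
5. ∠JSU = 74°  [△JUS]

∠JSU = 74°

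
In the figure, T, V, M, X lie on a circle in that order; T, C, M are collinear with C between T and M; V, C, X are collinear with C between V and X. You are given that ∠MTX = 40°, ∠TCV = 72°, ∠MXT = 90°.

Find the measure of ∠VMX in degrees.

1. ∠MVX = 40°  [same arc MX]
2. ∠TMX = 50°  [△TMX]
3. ∠MCX = 72°  [vertical angles at C]
4. ∠MXV = 58°  [△MCX]
5. ∠VMX = 82°  [△VMX]

∠VMX = 82°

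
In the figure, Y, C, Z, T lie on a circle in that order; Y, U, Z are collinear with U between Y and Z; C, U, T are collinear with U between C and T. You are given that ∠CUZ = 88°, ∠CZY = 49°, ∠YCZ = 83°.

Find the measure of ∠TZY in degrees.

∠TZY = 40°

1. ∠TUY = 88°  [vertical angles at U]
2. ∠CTY = 49°  [same arc YC]
3. ∠YTZ = 97°  [cyclic YCZT, opposite ∠C+∠T]
4. ∠TYZ = 43°  [△YUT]
5. ∠TZY = 40°  [△YZT]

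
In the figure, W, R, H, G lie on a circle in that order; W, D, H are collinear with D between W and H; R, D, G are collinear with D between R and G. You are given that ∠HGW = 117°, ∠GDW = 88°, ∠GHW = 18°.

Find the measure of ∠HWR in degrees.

1. ∠HDR = 88°  [vertical angles at D]
2. ∠GRW = 18°  [same arc WG]
3. ∠RDW = 92°  [linear pair at D on WH]
4. ∠HWR = 70°  [△WDR]

∠HWR = 70°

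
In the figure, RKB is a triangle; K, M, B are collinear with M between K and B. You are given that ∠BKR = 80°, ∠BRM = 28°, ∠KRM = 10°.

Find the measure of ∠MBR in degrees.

∠MBR = 62°

1. ∠MKR = 80°  [M on ray KB]
2. ∠KMR = 90°  [△RKM]
3. ∠BMR = 90°  [linear pair at M on KB]
4. ∠MBR = 62°  [△RMB]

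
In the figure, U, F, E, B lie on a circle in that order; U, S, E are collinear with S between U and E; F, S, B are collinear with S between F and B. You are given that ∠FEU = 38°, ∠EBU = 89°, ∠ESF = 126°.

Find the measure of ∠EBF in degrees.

1. ∠EFU = 91°  [cyclic UFEB, opposite ∠F+∠B]
2. ∠EUF = 51°  [△UFE]
3. ∠EBF = 51°  [same arc FE]

∠EBF = 51°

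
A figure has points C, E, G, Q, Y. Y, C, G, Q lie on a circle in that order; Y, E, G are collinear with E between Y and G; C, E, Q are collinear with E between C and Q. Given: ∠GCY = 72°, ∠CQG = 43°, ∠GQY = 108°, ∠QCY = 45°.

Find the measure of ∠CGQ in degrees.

1. ∠CYG = 43°  [same arc CG]
2. ∠CEY = 92°  [△YEC]
3. ∠CGY = 65°  [△YCG]
4. ∠CEG = 88°  [linear pair at E on YG]
5. ∠GCQ = 27°  [△CEG]
6. ∠CGQ = 110°  [△CGQ]

∠CGQ = 110°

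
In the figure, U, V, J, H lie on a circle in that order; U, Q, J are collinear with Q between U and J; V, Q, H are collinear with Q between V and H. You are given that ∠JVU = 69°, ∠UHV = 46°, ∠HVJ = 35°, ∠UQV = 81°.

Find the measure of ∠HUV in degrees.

∠HUV = 100°

1. ∠JHU = 111°  [cyclic UVJH, opposite ∠V+∠H]
2. ∠HUJ = 35°  [same arc JH]
3. ∠HJU = 34°  [△UJH]
4. ∠HVU = 34°  [same arc UH]
5. ∠HUV = 100°  [△UVH]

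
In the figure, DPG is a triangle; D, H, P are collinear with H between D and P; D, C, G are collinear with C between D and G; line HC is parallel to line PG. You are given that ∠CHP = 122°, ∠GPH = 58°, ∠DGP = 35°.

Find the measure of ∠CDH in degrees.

∠CDH = 87°

1. ∠CHD = 58°  [linear pair at H on DP]
2. ∠DCH = 35°  [HC∥PG, corresponding at C]
3. ∠CDH = 87°  [△DHC]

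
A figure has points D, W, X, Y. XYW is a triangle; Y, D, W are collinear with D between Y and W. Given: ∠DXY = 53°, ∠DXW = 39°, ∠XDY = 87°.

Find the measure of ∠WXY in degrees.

1. ∠DYX = 40°  [△XYD]
2. ∠WDX = 93°  [linear pair at D on YW]
3. ∠WYX = 40°  [D on ray YW]
4. ∠DWX = 48°  [△XDW]
5. ∠XWY = 48°  [D on ray WY]
6. ∠WXY = 92°  [△XYW]

∠WXY = 92°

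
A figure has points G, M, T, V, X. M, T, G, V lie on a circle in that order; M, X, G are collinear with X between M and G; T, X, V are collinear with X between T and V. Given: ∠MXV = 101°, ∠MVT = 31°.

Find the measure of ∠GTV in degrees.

∠GTV = 48°

1. ∠GXT = 101°  [vertical angles at X]
2. ∠MGT = 31°  [same arc MT]
3. ∠GTV = 48°  [△TXG]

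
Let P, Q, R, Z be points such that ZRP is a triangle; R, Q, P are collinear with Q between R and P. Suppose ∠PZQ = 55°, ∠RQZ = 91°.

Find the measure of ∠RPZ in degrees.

1. ∠PQZ = 89°  [linear pair at Q on RP]
2. ∠QPZ = 36°  [△ZQP]
3. ∠RPZ = 36°  [Q on ray PR]

∠RPZ = 36°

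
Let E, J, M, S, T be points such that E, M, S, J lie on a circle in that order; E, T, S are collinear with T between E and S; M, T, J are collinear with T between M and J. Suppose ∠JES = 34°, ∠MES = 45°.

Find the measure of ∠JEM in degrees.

∠JEM = 79°

1. ∠JMS = 34°  [same arc SJ]
2. ∠MJS = 45°  [same arc MS]
3. ∠JSM = 101°  [△MSJ]
4. ∠JEM = 79°  [cyclic EMSJ, opposite ∠E+∠S]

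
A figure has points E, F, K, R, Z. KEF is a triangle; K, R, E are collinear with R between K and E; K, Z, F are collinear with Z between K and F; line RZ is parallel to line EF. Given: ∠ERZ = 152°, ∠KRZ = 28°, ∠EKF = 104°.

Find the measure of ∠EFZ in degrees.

1. ∠FEK = 28°  [RZ∥EF, corresponding at R]
2. ∠EFK = 48°  [△KEF]
3. ∠EFZ = 48°  [Z on ray FK]

∠EFZ = 48°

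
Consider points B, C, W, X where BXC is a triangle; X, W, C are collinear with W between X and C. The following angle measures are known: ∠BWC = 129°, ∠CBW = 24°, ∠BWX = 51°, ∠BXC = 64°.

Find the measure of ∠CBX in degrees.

1. ∠BCW = 27°  [△BWC]
2. ∠BCX = 27°  [W on ray CX]
3. ∠CBX = 89°  [△BXC]

∠CBX = 89°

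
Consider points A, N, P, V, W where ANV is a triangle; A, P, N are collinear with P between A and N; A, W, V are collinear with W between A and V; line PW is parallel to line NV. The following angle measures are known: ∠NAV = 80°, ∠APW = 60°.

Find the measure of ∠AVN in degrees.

1. ∠PAW = 80°  [P on AN, W on AV]
2. ∠AWP = 40°  [△APW]
3. ∠AVN = 40°  [PW∥NV, corresponding at W]

∠AVN = 40°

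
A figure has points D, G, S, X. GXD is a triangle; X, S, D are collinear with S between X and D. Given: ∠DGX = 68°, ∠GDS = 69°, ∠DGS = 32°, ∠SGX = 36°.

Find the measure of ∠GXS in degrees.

∠GXS = 43°

1. ∠DSG = 79°  [△GSD]
2. ∠GSX = 101°  [linear pair at S on XD]
3. ∠GXS = 43°  [△GXS]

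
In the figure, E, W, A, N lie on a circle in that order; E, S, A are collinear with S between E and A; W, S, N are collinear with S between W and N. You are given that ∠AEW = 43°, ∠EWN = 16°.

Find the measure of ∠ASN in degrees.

1. ∠ANW = 43°  [same arc WA]
2. ∠EAN = 16°  [same arc EN]
3. ∠ASN = 121°  [△ASN]

∠ASN = 121°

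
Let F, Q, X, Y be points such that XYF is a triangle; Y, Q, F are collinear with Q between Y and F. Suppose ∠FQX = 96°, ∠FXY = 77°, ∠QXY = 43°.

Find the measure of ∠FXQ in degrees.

∠FXQ = 34°

1. ∠XQY = 84°  [linear pair at Q on YF]
2. ∠QYX = 53°  [△XYQ]
3. ∠FYX = 53°  [Q on ray YF]
4. ∠XFY = 50°  [△XYF]
5. ∠QFX = 50°  [Q on ray FY]
6. ∠FXQ = 34°  [△XQF]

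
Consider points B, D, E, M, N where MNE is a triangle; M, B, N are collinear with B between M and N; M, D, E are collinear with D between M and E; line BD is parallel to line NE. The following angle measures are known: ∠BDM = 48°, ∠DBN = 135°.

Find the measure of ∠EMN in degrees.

1. ∠DBM = 45°  [linear pair at B on MN]
2. ∠BMD = 87°  [△MBD]
3. ∠EMN = 87°  [B on MN, D on ME]

∠EMN = 87°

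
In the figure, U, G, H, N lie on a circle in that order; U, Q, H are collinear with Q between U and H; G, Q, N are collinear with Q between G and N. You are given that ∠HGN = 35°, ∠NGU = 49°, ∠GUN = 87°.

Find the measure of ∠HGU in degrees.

∠HGU = 84°

1. ∠HUN = 35°  [same arc HN]
2. ∠NHU = 49°  [same arc UN]
3. ∠HNU = 96°  [△UHN]
4. ∠HGU = 84°  [cyclic UGHN, opposite ∠G+∠N]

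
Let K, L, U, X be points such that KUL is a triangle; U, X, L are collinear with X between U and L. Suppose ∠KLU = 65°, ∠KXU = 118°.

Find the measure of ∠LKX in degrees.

∠LKX = 53°

1. ∠KLX = 65°  [X on ray LU]
2. ∠KXL = 62°  [linear pair at X on UL]
3. ∠LKX = 53°  [△KXL]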